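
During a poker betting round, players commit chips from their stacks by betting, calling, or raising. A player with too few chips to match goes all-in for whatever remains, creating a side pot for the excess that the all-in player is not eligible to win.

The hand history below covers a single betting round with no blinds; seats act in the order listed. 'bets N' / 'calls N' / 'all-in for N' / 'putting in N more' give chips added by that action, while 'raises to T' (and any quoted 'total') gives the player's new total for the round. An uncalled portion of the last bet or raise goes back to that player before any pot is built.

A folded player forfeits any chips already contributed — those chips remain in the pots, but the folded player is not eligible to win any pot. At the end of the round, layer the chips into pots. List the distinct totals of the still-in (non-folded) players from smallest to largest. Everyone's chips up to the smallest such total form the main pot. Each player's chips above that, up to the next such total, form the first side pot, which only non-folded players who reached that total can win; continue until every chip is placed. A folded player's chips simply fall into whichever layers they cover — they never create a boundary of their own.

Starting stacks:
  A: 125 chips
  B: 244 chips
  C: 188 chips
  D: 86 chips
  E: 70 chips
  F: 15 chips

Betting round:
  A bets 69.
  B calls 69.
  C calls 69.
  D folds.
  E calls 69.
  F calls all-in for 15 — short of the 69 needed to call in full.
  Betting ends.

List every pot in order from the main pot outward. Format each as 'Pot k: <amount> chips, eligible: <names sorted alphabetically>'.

Pot 1: 75 chips, eligible: A, B, C, E, F
Pot 2: 216 chips, eligible: A, B, C, E

Derivation:
Contributions: A=69, B=69, C=69, E=69, F=15
Folded: D
Pot levels (distinct totals of non-folded players): 15, 69
Layer 1-15: 15 each from A, B, C, E, F = 15*5 = 75 chips; eligible A, B, C, E, F
Layer 16-69: 54 each from A, B, C, E = 54*4 = 216 chips; eligible A, B, C, E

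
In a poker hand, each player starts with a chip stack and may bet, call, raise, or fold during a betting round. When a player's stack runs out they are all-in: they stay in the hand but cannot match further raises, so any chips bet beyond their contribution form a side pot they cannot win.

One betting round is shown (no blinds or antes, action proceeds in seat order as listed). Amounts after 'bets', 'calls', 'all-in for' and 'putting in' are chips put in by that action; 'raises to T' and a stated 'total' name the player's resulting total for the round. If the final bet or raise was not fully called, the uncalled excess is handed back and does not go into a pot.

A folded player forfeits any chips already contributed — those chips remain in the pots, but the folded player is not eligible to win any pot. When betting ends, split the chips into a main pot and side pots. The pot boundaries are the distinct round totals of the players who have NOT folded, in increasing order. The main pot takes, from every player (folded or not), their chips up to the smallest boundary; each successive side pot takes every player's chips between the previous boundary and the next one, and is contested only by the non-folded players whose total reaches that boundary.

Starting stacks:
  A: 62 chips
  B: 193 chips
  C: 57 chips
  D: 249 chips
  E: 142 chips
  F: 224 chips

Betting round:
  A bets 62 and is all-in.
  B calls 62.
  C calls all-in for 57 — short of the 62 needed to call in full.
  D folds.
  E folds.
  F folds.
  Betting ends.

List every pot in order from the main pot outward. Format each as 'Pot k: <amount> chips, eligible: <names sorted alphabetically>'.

Pot 1: 171 chips, eligible: A, B, C
Pot 2: 10 chips, eligible: A, B

Derivation:
Contributions: A=62, B=62, C=57
Folded: D, E, F
Pot levels (distinct totals of non-folded players): 57, 62
Layer 1-57: 57 each from A, B, C = 57*3 = 171 chips; eligible A, B, C
Layer 58-62: 5 each from A, B = 5*2 = 10 chips; eligible A, B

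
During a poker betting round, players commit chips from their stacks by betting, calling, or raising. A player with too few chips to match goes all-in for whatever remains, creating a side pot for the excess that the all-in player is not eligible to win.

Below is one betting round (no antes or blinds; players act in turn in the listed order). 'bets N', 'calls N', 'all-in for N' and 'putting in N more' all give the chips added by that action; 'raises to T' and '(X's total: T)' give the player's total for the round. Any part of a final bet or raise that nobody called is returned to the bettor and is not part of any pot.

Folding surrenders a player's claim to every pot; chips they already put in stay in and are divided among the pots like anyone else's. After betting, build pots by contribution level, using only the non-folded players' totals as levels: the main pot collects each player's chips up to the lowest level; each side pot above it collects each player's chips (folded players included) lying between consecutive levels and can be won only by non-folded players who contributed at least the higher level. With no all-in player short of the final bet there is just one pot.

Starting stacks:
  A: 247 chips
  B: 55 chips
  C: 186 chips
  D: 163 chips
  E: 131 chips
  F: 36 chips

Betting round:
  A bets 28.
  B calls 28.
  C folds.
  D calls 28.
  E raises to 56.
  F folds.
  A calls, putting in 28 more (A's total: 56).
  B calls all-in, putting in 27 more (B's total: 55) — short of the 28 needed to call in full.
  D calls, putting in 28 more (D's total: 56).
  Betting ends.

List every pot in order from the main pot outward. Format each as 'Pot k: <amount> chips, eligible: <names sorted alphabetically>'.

Pot 1: 220 chips, eligible: A, B, D, E
Pot 2: 3 chips, eligible: A, D, E

Derivation:
Contributions: A=56, B=55, D=56, E=56
Folded: C, F
Pot levels (distinct totals of non-folded players): 55, 56
Layer 1-55: 55 each from A, B, D, E = 55*4 = 220 chips; eligible A, B, D, E
Layer 56-56: 1 each from A, D, E = 1*3 = 3 chips; eligible A, D, E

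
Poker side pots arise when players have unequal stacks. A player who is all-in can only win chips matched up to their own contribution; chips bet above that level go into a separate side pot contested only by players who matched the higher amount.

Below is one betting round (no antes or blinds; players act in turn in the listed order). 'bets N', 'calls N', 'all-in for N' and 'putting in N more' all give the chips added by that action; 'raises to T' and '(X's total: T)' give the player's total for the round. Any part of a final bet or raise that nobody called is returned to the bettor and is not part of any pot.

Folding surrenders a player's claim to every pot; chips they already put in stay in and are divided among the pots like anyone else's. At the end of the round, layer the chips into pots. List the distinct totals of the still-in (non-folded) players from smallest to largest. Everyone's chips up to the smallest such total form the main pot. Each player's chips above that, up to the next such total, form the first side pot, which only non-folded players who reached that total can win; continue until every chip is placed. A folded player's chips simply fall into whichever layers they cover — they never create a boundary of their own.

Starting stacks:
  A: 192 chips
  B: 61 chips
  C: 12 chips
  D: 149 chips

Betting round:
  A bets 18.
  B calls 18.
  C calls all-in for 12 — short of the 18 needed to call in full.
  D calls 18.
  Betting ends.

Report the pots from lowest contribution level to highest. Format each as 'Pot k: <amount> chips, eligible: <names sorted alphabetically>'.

Contributions: A=18, B=18, C=12, D=18
Pot levels (distinct totals of non-folded players): 12, 18
Layer 1-12: 12 each from A, B, C, D = 12*4 = 48 chips; eligible A, B, C, D
Layer 13-18: 6 each from A, B, D = 6*3 = 18 chips; eligible A, B, D

Pot 1: 48 chips, eligible: A, B, C, D
Pot 2: 18 chips, eligible: A, B, D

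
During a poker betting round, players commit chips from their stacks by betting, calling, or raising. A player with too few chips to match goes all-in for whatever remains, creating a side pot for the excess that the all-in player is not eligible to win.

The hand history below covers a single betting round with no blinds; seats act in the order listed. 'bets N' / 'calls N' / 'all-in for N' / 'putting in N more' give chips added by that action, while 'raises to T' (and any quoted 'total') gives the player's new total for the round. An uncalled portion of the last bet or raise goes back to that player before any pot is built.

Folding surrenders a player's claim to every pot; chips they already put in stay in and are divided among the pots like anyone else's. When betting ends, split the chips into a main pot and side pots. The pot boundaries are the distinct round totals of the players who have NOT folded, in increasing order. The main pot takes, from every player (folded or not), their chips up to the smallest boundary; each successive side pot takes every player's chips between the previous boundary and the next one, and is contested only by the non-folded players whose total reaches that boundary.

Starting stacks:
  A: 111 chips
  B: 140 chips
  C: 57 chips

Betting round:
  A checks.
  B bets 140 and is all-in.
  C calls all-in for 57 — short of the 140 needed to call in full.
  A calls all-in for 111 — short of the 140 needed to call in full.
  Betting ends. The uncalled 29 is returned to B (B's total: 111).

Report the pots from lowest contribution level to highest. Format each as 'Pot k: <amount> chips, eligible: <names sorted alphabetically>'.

Contributions (after 29 returned to B): A=111, B=111, C=57
Pot levels (distinct totals of non-folded players): 57, 111
Layer 1-57: 57 each from A, B, C = 57*3 = 171 chips; eligible A, B, C
Layer 58-111: 54 each from A, B = 54*2 = 108 chips; eligible A, B

Pot 1: 171 chips, eligible: A, B, C
Pot 2: 108 chips, eligible: A, B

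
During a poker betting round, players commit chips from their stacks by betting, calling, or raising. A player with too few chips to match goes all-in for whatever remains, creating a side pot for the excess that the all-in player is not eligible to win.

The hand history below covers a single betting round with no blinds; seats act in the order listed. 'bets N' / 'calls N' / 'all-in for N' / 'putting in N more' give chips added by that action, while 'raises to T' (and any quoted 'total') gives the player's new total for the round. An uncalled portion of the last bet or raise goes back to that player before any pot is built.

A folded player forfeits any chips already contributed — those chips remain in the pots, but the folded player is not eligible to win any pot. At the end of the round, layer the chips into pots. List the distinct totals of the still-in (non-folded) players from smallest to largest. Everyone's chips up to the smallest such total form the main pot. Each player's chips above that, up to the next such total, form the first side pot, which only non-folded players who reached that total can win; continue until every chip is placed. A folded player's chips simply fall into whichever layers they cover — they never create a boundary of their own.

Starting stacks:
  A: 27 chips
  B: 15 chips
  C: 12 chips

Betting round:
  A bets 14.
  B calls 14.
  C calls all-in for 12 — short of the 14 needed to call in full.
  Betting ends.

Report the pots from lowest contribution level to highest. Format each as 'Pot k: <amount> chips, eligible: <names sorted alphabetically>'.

Contributions: A=14, B=14, C=12
Pot levels (distinct totals of non-folded players): 12, 14
Layer 1-12: 12 each from A, B, C = 12*3 = 36 chips; eligible A, B, C
Layer 13-14: 2 each from A, B = 2*2 = 4 chips; eligible A, B

Pot 1: 36 chips, eligible: A, B, C
Pot 2: 4 chips, eligible: A, B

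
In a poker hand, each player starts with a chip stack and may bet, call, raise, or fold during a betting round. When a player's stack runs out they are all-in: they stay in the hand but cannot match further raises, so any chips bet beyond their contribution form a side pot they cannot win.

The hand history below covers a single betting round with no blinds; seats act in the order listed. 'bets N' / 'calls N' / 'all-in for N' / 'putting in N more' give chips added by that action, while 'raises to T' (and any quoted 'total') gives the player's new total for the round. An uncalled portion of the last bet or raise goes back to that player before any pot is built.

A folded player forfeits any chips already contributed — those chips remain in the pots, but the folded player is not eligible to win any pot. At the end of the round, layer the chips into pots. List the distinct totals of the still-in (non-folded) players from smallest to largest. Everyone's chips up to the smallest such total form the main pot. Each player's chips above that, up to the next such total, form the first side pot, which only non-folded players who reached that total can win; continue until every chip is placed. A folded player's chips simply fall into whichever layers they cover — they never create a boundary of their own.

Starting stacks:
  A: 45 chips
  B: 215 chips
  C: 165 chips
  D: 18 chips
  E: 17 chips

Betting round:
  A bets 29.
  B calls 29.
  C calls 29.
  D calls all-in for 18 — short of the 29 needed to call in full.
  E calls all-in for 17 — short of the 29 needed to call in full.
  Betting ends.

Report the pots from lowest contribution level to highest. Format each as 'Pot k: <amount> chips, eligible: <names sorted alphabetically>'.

Contributions: A=29, B=29, C=29, D=18, E=17
Pot levels (distinct totals of non-folded players): 17, 18, 29
Layer 1-17: 17 each from A, B, C, D, E = 17*5 = 85 chips; eligible A, B, C, D, E
Layer 18-18: 1 each from A, B, C, D = 1*4 = 4 chips; eligible A, B, C, D
Layer 19-29: 11 each from A, B, C = 11*3 = 33 chips; eligible A, B, C

Pot 1: 85 chips, eligible: A, B, C, D, E
Pot 2: 4 chips, eligible: A, B, C, D
Pot 3: 33 chips, eligible: A, B, C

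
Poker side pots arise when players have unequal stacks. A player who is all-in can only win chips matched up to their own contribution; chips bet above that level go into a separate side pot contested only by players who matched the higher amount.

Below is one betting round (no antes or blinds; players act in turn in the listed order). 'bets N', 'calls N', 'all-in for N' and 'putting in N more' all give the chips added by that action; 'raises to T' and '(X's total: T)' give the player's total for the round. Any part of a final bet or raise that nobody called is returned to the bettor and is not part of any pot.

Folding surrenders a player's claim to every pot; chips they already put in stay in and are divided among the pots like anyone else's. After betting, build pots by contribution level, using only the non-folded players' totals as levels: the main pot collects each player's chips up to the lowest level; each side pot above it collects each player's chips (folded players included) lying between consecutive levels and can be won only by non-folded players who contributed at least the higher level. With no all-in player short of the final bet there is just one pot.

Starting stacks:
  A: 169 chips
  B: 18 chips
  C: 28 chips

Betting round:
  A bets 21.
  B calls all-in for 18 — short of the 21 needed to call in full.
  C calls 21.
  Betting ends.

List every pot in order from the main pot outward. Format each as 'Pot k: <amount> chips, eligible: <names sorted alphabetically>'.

Pot 1: 54 chips, eligible: A, B, C
Pot 2: 6 chips, eligible: A, C

Derivation:
Contributions: A=21, B=18, C=21
Pot levels (distinct totals of non-folded players): 18, 21
Layer 1-18: 18 each from A, B, C = 18*3 = 54 chips; eligible A, B, C
Layer 19-21: 3 each from A, C = 3*2 = 6 chips; eligible A, C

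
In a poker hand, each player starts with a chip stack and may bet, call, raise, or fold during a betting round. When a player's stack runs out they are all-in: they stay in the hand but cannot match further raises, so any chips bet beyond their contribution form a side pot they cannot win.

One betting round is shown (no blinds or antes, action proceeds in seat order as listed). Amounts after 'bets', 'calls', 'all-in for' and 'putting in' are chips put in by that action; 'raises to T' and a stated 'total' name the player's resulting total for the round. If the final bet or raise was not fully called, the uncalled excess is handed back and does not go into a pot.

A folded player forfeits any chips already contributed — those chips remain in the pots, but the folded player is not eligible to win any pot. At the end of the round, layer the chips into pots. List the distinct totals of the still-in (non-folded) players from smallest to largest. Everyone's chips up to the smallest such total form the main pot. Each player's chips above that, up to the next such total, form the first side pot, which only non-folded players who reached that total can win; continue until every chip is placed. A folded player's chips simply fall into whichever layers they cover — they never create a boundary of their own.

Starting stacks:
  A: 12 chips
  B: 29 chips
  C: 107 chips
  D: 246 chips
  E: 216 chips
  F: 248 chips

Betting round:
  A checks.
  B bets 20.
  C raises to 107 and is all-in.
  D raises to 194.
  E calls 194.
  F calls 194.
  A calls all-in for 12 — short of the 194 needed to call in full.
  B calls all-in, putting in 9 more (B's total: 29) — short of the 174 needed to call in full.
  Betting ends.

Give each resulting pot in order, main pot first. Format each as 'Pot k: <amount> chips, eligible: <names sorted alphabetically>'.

Pot 1: 72 chips, eligible: A, B, C, D, E, F
Pot 2: 85 chips, eligible: B, C, D, E, F
Pot 3: 312 chips, eligible: C, D, E, F
Pot 4: 261 chips, eligible: D, E, F

Derivation:
Contributions: A=12, B=29, C=107, D=194, E=194, F=194
Pot levels (distinct totals of non-folded players): 12, 29, 107, 194
Layer 1-12: 12 each from A, B, C, D, E, F = 12*6 = 72 chips; eligible A, B, C, D, E, F
Layer 13-29: 17 each from B, C, D, E, F = 17*5 = 85 chips; eligible B, C, D, E, F
Layer 30-107: 78 each from C, D, E, F = 78*4 = 312 chips; eligible C, D, E, F
Layer 108-194: 87 each from D, E, F = 87*3 = 261 chips; eligible D, E, F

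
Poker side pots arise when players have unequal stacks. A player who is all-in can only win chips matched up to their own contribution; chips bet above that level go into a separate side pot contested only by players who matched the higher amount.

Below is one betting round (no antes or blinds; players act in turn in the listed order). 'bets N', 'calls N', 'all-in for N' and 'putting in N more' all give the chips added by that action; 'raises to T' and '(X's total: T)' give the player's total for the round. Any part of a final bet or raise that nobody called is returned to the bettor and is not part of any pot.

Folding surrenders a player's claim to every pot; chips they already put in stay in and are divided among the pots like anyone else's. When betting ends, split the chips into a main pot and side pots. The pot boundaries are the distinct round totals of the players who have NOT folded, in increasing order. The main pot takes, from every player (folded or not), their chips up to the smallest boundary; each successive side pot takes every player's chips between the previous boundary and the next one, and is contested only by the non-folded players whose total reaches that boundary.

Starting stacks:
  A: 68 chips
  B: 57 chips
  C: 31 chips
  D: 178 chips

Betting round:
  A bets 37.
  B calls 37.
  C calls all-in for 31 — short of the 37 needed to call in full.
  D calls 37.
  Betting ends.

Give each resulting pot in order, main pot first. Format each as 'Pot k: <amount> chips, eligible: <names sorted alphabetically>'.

Pot 1: 124 chips, eligible: A, B, C, D
Pot 2: 18 chips, eligible: A, B, D

Derivation:
Contributions: A=37, B=37, C=31, D=37
Pot levels (distinct totals of non-folded players): 31, 37
Layer 1-31: 31 each from A, B, C, D = 31*4 = 124 chips; eligible A, B, C, D
Layer 32-37: 6 each from A, B, D = 6*3 = 18 chips; eligible A, B, D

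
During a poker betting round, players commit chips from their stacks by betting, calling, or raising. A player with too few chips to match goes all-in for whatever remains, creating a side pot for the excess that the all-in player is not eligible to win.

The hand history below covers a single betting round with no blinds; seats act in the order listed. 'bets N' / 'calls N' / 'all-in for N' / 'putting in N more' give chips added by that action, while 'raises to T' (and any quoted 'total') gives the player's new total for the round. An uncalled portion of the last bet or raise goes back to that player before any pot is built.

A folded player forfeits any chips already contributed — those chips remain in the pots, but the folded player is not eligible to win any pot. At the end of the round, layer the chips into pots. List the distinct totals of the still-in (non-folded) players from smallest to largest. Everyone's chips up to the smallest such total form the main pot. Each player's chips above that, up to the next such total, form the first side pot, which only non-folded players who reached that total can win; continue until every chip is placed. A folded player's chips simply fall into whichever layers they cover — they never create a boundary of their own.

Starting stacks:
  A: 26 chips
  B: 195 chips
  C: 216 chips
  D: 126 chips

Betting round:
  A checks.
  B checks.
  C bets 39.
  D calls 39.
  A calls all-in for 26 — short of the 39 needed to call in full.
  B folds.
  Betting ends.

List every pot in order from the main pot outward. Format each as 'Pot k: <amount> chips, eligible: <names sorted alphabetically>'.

Pot 1: 78 chips, eligible: A, C, D
Pot 2: 26 chips, eligible: C, D

Derivation:
Contributions: A=26, C=39, D=39
Folded: B
Pot levels (distinct totals of non-folded players): 26, 39
Layer 1-26: 26 each from A, C, D = 26*3 = 78 chips; eligible A, C, D
Layer 27-39: 13 each from C, D = 13*2 = 26 chips; eligible C, D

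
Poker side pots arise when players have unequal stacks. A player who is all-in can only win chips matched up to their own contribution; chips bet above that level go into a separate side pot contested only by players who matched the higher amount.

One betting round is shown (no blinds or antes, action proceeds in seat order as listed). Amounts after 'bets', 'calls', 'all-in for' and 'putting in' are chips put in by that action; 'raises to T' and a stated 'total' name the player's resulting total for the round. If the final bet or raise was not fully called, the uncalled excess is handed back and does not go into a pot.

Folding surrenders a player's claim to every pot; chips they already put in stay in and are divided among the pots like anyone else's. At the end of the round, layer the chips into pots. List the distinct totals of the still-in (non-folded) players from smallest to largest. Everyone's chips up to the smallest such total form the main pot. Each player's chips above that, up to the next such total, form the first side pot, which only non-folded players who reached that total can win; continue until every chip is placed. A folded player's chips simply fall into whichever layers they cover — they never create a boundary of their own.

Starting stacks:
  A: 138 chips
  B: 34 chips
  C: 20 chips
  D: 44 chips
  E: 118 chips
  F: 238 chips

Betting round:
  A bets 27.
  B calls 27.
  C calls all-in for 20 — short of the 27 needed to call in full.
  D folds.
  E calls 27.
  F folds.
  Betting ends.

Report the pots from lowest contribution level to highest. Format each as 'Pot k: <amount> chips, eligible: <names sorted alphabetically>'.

Contributions: A=27, B=27, C=20, E=27
Folded: D, F
Pot levels (distinct totals of non-folded players): 20, 27
Layer 1-20: 20 each from A, B, C, E = 20*4 = 80 chips; eligible A, B, C, E
Layer 21-27: 7 each from A, B, E = 7*3 = 21 chips; eligible A, B, E

Pot 1: 80 chips, eligible: A, B, C, E
Pot 2: 21 chips, eligible: A, B, E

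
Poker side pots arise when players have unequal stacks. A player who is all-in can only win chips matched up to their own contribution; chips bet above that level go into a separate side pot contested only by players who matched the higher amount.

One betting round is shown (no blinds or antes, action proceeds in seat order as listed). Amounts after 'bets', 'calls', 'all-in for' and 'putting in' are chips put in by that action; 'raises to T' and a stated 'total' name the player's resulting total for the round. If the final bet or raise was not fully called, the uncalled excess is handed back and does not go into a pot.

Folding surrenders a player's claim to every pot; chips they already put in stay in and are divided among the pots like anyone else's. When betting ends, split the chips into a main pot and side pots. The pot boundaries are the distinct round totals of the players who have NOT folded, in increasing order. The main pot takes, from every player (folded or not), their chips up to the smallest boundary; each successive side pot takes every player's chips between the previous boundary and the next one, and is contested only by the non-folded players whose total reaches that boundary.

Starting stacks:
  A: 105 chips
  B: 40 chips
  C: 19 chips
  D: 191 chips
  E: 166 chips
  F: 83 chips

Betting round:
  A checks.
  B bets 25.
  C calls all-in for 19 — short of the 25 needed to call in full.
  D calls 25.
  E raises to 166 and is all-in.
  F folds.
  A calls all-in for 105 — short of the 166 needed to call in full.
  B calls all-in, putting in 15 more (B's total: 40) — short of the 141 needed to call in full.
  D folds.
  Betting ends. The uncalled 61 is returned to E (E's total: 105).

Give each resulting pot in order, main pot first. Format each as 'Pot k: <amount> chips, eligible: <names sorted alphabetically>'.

Contributions (after 61 returned to E): A=105, B=40, C=19, D=25, E=105
Folded: D, F
Pot levels (distinct totals of non-folded players): 19, 40, 105
Layer 1-19: 19 each from A, B, C, D, E = 19*5 = 95 chips; eligible A, B, C, E
Layer 20-40: A 21 + B 21 + D 6 + E 21 = 69 chips; eligible A, B, E
Layer 41-105: 65 each from A, E = 65*2 = 130 chips; eligible A, E

Pot 1: 95 chips, eligible: A, B, C, E
Pot 2: 69 chips, eligible: A, B, E
Pot 3: 130 chips, eligible: A, E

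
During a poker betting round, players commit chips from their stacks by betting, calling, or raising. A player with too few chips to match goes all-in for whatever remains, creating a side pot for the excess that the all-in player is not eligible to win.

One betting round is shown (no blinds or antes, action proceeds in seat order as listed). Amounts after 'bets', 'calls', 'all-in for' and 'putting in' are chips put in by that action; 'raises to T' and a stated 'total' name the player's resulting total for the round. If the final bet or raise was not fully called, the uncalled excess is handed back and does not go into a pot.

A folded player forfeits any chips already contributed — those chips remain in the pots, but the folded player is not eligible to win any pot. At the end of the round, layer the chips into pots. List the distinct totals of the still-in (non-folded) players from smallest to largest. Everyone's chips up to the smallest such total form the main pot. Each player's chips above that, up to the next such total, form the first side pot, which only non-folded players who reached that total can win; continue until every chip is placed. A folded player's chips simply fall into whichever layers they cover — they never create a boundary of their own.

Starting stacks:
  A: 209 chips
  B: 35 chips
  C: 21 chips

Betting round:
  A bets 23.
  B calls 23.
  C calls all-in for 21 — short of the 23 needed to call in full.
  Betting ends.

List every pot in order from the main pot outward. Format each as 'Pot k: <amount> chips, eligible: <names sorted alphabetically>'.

Pot 1: 63 chips, eligible: A, B, C
Pot 2: 4 chips, eligible: A, B

Derivation:
Contributions: A=23, B=23, C=21
Pot levels (distinct totals of non-folded players): 21, 23
Layer 1-21: 21 each from A, B, C = 21*3 = 63 chips; eligible A, B, C
Layer 22-23: 2 each from A, B = 2*2 = 4 chips; eligible A, B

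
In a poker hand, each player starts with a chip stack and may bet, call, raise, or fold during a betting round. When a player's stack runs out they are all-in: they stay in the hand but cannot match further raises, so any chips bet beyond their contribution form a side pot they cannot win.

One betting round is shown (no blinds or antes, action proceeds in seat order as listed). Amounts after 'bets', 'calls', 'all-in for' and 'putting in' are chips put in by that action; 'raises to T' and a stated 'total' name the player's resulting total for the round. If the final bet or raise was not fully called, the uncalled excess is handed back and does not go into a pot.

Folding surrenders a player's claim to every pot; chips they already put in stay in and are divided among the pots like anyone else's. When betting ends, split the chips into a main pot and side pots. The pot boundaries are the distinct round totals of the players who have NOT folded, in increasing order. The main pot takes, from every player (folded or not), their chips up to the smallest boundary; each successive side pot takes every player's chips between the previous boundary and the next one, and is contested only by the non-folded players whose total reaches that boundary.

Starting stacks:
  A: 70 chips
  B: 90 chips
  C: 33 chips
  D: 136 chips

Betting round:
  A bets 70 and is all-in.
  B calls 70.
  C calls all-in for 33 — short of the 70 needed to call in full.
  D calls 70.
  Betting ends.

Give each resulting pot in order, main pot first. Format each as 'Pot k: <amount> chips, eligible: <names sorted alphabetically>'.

Contributions: A=70, B=70, C=33, D=70
Pot levels (distinct totals of non-folded players): 33, 70
Layer 1-33: 33 each from A, B, C, D = 33*4 = 132 chips; eligible A, B, C, D
Layer 34-70: 37 each from A, B, D = 37*3 = 111 chips; eligible A, B, D

Pot 1: 132 chips, eligible: A, B, C, D
Pot 2: 111 chips, eligible: A, B, D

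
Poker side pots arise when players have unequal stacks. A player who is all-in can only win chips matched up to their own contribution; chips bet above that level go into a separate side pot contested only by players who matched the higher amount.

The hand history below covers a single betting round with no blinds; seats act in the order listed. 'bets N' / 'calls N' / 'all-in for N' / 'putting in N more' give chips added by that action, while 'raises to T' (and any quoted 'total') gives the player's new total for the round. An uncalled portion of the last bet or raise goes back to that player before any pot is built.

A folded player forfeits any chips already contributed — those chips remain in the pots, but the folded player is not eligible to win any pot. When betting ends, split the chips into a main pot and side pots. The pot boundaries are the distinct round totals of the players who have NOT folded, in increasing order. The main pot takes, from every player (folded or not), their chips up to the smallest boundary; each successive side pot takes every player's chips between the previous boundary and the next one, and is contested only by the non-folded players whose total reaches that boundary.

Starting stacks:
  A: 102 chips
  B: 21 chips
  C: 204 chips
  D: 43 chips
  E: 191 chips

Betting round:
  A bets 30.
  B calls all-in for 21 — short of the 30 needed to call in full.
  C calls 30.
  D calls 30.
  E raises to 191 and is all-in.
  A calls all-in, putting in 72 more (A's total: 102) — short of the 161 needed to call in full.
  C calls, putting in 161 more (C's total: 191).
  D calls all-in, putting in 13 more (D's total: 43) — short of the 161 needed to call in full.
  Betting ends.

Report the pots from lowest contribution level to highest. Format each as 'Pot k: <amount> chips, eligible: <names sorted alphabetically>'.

Pot 1: 105 chips, eligible: A, B, C, D, E
Pot 2: 88 chips, eligible: A, C, D, E
Pot 3: 177 chips, eligible: A, C, E
Pot 4: 178 chips, eligible: C, E

Derivation:
Contributions: A=102, B=21, C=191, D=43, E=191
Pot levels (distinct totals of non-folded players): 21, 43, 102, 191
Layer 1-21: 21 each from A, B, C, D, E = 21*5 = 105 chips; eligible A, B, C, D, E
Layer 22-43: 22 each from A, C, D, E = 22*4 = 88 chips; eligible A, C, D, E
Layer 44-102: 59 each from A, C, E = 59*3 = 177 chips; eligible A, C, E
Layer 103-191: 89 each from C, E = 89*2 = 178 chips; eligible C, E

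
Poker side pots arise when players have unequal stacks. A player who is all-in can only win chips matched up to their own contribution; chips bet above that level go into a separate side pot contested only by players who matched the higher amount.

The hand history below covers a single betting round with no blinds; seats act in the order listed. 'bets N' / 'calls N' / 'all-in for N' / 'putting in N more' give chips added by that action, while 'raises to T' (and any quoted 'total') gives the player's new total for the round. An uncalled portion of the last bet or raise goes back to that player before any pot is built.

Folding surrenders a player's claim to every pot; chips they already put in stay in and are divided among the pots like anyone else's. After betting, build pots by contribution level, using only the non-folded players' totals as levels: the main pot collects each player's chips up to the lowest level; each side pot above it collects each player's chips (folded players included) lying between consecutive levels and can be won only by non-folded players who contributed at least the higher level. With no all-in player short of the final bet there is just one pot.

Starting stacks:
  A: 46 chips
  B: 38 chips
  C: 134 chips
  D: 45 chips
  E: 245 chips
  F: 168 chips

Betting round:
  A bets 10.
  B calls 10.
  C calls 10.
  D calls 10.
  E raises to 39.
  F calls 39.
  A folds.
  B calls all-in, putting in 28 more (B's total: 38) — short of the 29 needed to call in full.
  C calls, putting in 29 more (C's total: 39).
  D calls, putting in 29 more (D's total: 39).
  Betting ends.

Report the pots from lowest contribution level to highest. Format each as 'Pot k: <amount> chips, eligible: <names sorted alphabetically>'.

Contributions: A=10, B=38, C=39, D=39, E=39, F=39
Folded: A
Pot levels (distinct totals of non-folded players): 38, 39
Layer 1-38: A 10 + B 38 + C 38 + D 38 + E 38 + F 38 = 200 chips; eligible B, C, D, E, F
Layer 39-39: 1 each from C, D, E, F = 1*4 = 4 chips; eligible C, D, E, F

Pot 1: 200 chips, eligible: B, C, D, E, F
Pot 2: 4 chips, eligible: C, D, E, F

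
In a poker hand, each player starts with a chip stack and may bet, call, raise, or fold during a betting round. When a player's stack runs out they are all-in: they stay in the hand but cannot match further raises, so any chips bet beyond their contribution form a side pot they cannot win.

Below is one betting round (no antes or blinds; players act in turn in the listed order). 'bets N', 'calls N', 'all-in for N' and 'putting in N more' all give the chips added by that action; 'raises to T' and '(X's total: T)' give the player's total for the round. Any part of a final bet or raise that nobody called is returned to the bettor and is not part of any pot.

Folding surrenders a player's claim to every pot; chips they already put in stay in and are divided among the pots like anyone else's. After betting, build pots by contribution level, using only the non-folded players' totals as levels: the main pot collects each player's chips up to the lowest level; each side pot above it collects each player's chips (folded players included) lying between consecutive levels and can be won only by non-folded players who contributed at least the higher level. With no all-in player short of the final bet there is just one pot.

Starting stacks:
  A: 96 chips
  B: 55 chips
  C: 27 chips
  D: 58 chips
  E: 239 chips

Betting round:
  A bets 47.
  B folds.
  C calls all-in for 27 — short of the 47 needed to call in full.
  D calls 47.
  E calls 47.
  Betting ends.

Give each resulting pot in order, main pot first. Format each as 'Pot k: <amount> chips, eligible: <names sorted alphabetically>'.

Contributions: A=47, C=27, D=47, E=47
Folded: B
Pot levels (distinct totals of non-folded players): 27, 47
Layer 1-27: 27 each from A, C, D, E = 27*4 = 108 chips; eligible A, C, D, E
Layer 28-47: 20 each from A, D, E = 20*3 = 60 chips; eligible A, D, E

Pot 1: 108 chips, eligible: A, C, D, E
Pot 2: 60 chips, eligible: A, D, E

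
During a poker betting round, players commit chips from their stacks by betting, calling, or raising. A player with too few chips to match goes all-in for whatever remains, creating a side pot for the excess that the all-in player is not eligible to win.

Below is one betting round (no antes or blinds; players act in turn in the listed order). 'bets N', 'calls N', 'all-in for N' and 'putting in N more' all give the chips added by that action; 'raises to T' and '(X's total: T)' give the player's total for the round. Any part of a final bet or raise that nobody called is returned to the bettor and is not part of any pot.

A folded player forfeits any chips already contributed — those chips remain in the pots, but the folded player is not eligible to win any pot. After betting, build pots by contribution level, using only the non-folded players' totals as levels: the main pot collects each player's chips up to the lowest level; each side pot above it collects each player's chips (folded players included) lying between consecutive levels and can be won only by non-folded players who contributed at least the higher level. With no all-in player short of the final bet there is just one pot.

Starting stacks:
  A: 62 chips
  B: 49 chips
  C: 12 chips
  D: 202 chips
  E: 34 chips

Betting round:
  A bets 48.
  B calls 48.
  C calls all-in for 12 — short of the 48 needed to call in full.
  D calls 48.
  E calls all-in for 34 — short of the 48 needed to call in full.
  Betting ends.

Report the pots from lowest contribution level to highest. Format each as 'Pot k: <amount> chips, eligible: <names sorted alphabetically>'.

Contributions: A=48, B=48, C=12, D=48, E=34
Pot levels (distinct totals of non-folded players): 12, 34, 48
Layer 1-12: 12 each from A, B, C, D, E = 12*5 = 60 chips; eligible A, B, C, D, E
Layer 13-34: 22 each from A, B, D, E = 22*4 = 88 chips; eligible A, B, D, E
Layer 35-48: 14 each from A, B, D = 14*3 = 42 chips; eligible A, B, D

Pot 1: 60 chips, eligible: A, B, C, D, E
Pot 2: 88 chips, eligible: A, B, D, E
Pot 3: 42 chips, eligible: A, B, D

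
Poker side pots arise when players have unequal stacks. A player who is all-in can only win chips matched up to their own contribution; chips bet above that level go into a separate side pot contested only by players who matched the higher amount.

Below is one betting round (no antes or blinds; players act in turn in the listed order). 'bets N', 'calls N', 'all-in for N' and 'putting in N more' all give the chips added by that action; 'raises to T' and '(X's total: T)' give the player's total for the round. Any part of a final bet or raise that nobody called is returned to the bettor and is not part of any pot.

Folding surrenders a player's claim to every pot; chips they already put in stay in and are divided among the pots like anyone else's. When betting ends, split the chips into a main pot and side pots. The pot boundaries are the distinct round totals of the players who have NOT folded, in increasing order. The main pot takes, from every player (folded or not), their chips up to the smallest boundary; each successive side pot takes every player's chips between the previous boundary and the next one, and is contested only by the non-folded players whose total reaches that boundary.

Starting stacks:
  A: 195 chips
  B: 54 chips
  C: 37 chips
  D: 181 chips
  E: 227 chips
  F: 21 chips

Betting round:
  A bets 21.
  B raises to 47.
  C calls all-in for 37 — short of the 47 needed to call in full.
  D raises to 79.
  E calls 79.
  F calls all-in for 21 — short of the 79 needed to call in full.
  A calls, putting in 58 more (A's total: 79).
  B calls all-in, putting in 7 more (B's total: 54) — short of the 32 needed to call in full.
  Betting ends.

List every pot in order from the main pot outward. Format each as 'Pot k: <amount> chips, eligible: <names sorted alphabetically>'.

Pot 1: 126 chips, eligible: A, B, C, D, E, F
Pot 2: 80 chips, eligible: A, B, C, D, E
Pot 3: 68 chips, eligible: A, B, D, E
Pot 4: 75 chips, eligible: A, D, E

Derivation:
Contributions: A=79, B=54, C=37, D=79, E=79, F=21
Pot levels (distinct totals of non-folded players): 21, 37, 54, 79
Layer 1-21: 21 each from A, B, C, D, E, F = 21*6 = 126 chips; eligible A, B, C, D, E, F
Layer 22-37: 16 each from A, B, C, D, E = 16*5 = 80 chips; eligible A, B, C, D, E
Layer 38-54: 17 each from A, B, D, E = 17*4 = 68 chips; eligible A, B, D, E
Layer 55-79: 25 each from A, D, E = 25*3 = 75 chips; eligible A, D, E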